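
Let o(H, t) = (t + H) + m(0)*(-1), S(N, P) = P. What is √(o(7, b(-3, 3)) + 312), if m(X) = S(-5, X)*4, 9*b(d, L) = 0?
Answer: √319 ≈ 17.861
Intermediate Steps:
b(d, L) = 0 (b(d, L) = (⅑)*0 = 0)
m(X) = 4*X (m(X) = X*4 = 4*X)
o(H, t) = H + t (o(H, t) = (t + H) + (4*0)*(-1) = (H + t) + 0*(-1) = (H + t) + 0 = H + t)
√(o(7, b(-3, 3)) + 312) = √((7 + 0) + 312) = √(7 + 312) = √319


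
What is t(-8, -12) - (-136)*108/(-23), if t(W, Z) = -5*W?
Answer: -13768/23 ≈ -598.61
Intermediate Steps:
t(-8, -12) - (-136)*108/(-23) = -5*(-8) - (-136)*108/(-23) = 40 - (-136)*108*(-1/23) = 40 - (-136)*(-108)/23 = 40 - 136*108/23 = 40 - 14688/23 = -13768/23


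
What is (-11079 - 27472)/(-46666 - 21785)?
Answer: 38551/68451 ≈ 0.56319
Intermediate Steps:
(-11079 - 27472)/(-46666 - 21785) = -38551/(-68451) = -38551*(-1/68451) = 38551/68451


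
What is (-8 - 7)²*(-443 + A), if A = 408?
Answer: -7875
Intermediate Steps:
(-8 - 7)²*(-443 + A) = (-8 - 7)²*(-443 + 408) = (-15)²*(-35) = 225*(-35) = -7875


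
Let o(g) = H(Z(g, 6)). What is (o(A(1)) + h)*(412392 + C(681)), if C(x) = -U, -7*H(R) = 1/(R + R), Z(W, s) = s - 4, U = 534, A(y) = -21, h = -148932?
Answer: -858743905113/14 ≈ -6.1339e+10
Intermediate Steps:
Z(W, s) = -4 + s
H(R) = -1/(14*R) (H(R) = -1/(7*(R + R)) = -1/(2*R)/7 = -1/(14*R))
o(g) = -1/28 (o(g) = -1/(14*(-4 + 6)) = -1/14/2 = -1/14*½ = -1/28)
C(x) = -534 (C(x) = -1*534 = -534)
(o(A(1)) + h)*(412392 + C(681)) = (-1/28 - 148932)*(412392 - 534) = -4170097/28*411858 = -858743905113/14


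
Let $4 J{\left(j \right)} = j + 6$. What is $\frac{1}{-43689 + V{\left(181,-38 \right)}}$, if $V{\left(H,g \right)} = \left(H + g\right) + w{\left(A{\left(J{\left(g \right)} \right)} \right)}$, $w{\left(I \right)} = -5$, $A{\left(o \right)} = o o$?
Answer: $- \frac{1}{43551} \approx -2.2962 \cdot 10^{-5}$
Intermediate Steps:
$J{\left(j \right)} = \frac{3}{2} + \frac{j}{4}$ ($J{\left(j \right)} = \frac{j + 6}{4} = \frac{6 + j}{4} = \frac{3}{2} + \frac{j}{4}$)
$A{\left(o \right)} = o^{2}$
$V{\left(H,g \right)} = -5 + H + g$ ($V{\left(H,g \right)} = \left(H + g\right) - 5 = -5 + H + g$)
$\frac{1}{-43689 + V{\left(181,-38 \right)}} = \frac{1}{-43689 - -138} = \frac{1}{-43689 + 138} = \frac{1}{-43551} = - \frac{1}{43551}$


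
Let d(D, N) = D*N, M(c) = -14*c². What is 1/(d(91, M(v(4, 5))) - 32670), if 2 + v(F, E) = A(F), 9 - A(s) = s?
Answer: -1/44136 ≈ -2.2657e-5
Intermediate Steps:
A(s) = 9 - s
v(F, E) = 7 - F (v(F, E) = -2 + (9 - F) = 7 - F)
1/(d(91, M(v(4, 5))) - 32670) = 1/(91*(-14*(7 - 1*4)²) - 32670) = 1/(91*(-14*(7 - 4)²) - 32670) = 1/(91*(-14*3²) - 32670) = 1/(91*(-14*9) - 32670) = 1/(91*(-126) - 32670) = 1/(-11466 - 32670) = 1/(-44136) = -1/44136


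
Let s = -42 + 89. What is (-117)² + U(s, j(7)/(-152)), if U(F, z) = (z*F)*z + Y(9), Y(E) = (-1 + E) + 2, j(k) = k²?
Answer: 316614543/23104 ≈ 13704.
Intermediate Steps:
s = 47
Y(E) = 1 + E
U(F, z) = 10 + F*z² (U(F, z) = (z*F)*z + (1 + 9) = (F*z)*z + 10 = F*z² + 10 = 10 + F*z²)
(-117)² + U(s, j(7)/(-152)) = (-117)² + (10 + 47*(7²/(-152))²) = 13689 + (10 + 47*(49*(-1/152))²) = 13689 + (10 + 47*(-49/152)²) = 13689 + (10 + 47*(2401/23104)) = 13689 + (10 + 112847/23104) = 13689 + 343887/23104 = 316614543/23104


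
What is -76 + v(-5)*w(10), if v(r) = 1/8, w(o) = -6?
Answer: -307/4 ≈ -76.750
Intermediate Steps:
v(r) = ⅛
-76 + v(-5)*w(10) = -76 + (⅛)*(-6) = -76 - ¾ = -307/4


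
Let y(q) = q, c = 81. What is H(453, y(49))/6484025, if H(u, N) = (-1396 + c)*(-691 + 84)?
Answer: 159641/1296805 ≈ 0.12310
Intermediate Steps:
H(u, N) = 798205 (H(u, N) = (-1396 + 81)*(-691 + 84) = -1315*(-607) = 798205)
H(453, y(49))/6484025 = 798205/6484025 = 798205*(1/6484025) = 159641/1296805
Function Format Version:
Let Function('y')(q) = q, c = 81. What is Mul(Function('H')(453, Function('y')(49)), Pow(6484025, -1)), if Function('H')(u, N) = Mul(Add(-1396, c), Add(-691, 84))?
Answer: Rational(159641, 1296805) ≈ 0.12310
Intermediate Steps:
Function('H')(u, N) = 798205 (Function('H')(u, N) = Mul(Add(-1396, 81), Add(-691, 84)) = Mul(-1315, -607) = 798205)
Mul(Function('H')(453, Function('y')(49)), Pow(6484025, -1)) = Mul(798205, Pow(6484025, -1)) = Mul(798205, Rational(1, 6484025)) = Rational(159641, 1296805)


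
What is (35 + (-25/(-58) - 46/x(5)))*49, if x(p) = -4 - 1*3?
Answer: 119371/58 ≈ 2058.1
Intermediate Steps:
x(p) = -7 (x(p) = -4 - 3 = -7)
(35 + (-25/(-58) - 46/x(5)))*49 = (35 + (-25/(-58) - 46/(-7)))*49 = (35 + (-25*(-1/58) - 46*(-1/7)))*49 = (35 + (25/58 + 46/7))*49 = (35 + 2843/406)*49 = (17053/406)*49 = 119371/58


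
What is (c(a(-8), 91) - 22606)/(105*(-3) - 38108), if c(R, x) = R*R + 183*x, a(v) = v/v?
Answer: 5952/38423 ≈ 0.15491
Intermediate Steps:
a(v) = 1
c(R, x) = R² + 183*x
(c(a(-8), 91) - 22606)/(105*(-3) - 38108) = ((1² + 183*91) - 22606)/(105*(-3) - 38108) = ((1 + 16653) - 22606)/(-315 - 38108) = (16654 - 22606)/(-38423) = -5952*(-1/38423) = 5952/38423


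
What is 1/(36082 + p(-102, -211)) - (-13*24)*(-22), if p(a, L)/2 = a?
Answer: -246266591/35878 ≈ -6864.0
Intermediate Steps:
p(a, L) = 2*a
1/(36082 + p(-102, -211)) - (-13*24)*(-22) = 1/(36082 + 2*(-102)) - (-13*24)*(-22) = 1/(36082 - 204) - (-312)*(-22) = 1/35878 - 1*6864 = 1/35878 - 6864 = -246266591/35878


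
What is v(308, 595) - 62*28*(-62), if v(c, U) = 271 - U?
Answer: 107308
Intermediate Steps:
v(308, 595) - 62*28*(-62) = (271 - 1*595) - 62*28*(-62) = (271 - 595) - 1736*(-62) = -324 - 1*(-107632) = -324 + 107632 = 107308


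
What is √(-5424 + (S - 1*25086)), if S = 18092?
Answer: I*√12418 ≈ 111.44*I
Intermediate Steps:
√(-5424 + (S - 1*25086)) = √(-5424 + (18092 - 1*25086)) = √(-5424 + (18092 - 25086)) = √(-5424 - 6994) = √(-12418) = I*√12418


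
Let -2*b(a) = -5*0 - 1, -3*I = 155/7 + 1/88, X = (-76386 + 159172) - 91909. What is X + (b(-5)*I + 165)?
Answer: -11040805/1232 ≈ -8961.7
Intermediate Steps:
X = -9123 (X = 82786 - 91909 = -9123)
I = -4549/616 (I = -(155/7 + 1/88)/3 = -1/3*13647/616 = -4549/616 ≈ -7.3847)
b(a) = 1/2 (b(a) = -(-5*0 - 1)/2 = -(0 - 1)/2 = -1/2*(-1) = 1/2)
X + (b(-5)*I + 165) = -9123 + ((1/2)*(-4549/616) + 165) = -9123 + (-4549/1232 + 165) = -9123 + 198731/1232 = -11040805/1232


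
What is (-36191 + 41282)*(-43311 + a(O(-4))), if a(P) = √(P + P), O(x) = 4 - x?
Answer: -220475937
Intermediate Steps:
a(P) = √2*√P (a(P) = √(2*P) = √2*√P)
(-36191 + 41282)*(-43311 + a(O(-4))) = (-36191 + 41282)*(-43311 + √2*√(4 - 1*(-4))) = 5091*(-43311 + √2*√(4 + 4)) = 5091*(-43311 + √2*√8) = 5091*(-43311 + √2*(2*√2)) = 5091*(-43311 + 4) = 5091*(-43307) = -220475937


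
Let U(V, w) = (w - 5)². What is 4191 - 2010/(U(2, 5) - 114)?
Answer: 79964/19 ≈ 4208.6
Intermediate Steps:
U(V, w) = (-5 + w)²
4191 - 2010/(U(2, 5) - 114) = 4191 - 2010/((-5 + 5)² - 114) = 4191 - 2010/(0² - 114) = 4191 - 2010/(0 - 114) = 4191 - 2010/(-114) = 4191 - 2010*(-1/114) = 4191 + 335/19 = 79964/19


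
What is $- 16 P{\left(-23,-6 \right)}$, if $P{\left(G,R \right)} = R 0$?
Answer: $0$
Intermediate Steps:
$P{\left(G,R \right)} = 0$
$- 16 P{\left(-23,-6 \right)} = \left(-16\right) 0 = 0$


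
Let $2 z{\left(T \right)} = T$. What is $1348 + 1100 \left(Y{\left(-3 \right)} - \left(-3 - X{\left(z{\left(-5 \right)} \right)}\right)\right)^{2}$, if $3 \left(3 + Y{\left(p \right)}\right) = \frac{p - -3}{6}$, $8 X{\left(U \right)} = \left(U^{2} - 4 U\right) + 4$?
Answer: $\frac{2149363}{256} \approx 8396.0$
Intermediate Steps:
$z{\left(T \right)} = \frac{T}{2}$
$X{\left(U \right)} = \frac{1}{2} - \frac{U}{2} + \frac{U^{2}}{8}$ ($X{\left(U \right)} = \frac{\left(U^{2} - 4 U\right) + 4}{8} = \frac{4 + U^{2} - 4 U}{8} = \frac{1}{2} - \frac{U}{2} + \frac{U^{2}}{8}$)
$Y{\left(p \right)} = - \frac{17}{6} + \frac{p}{18}$ ($Y{\left(p \right)} = -3 + \frac{\left(p - -3\right) \frac{1}{6}}{3} = -3 + \frac{\left(p + 3\right) \frac{1}{6}}{3} = -3 + \frac{\left(3 + p\right) \frac{1}{6}}{3} = -3 + \frac{\frac{1}{2} + \frac{p}{6}}{3} = -3 + \left(\frac{1}{6} + \frac{p}{18}\right) = - \frac{17}{6} + \frac{p}{18}$)
$1348 + 1100 \left(Y{\left(-3 \right)} - \left(-3 - X{\left(z{\left(-5 \right)} \right)}\right)\right)^{2} = 1348 + 1100 \left(\left(- \frac{17}{6} + \frac{1}{18} \left(-3\right)\right) + \left(\left(7 + \left(\frac{1}{2} - \frac{\frac{1}{2} \left(-5\right)}{2} + \frac{\left(\frac{1}{2} \left(-5\right)\right)^{2}}{8}\right)\right) - 4\right)\right)^{2} = 1348 + 1100 \left(\left(- \frac{17}{6} - \frac{1}{6}\right) + \left(\left(7 + \left(\frac{1}{2} - - \frac{5}{4} + \frac{\left(- \frac{5}{2}\right)^{2}}{8}\right)\right) - 4\right)\right)^{2} = 1348 + 1100 \left(-3 + \left(\left(7 + \left(\frac{1}{2} + \frac{5}{4} + \frac{1}{8} \cdot \frac{25}{4}\right)\right) - 4\right)\right)^{2} = 1348 + 1100 \left(-3 + \left(\left(7 + \left(\frac{1}{2} + \frac{5}{4} + \frac{25}{32}\right)\right) - 4\right)\right)^{2} = 1348 + 1100 \left(-3 + \left(\left(7 + \frac{81}{32}\right) - 4\right)\right)^{2} = 1348 + 1100 \left(-3 + \left(\frac{305}{32} - 4\right)\right)^{2} = 1348 + 1100 \left(-3 + \frac{177}{32}\right)^{2} = 1348 + 1100 \left(\frac{81}{32}\right)^{2} = 1348 + 1100 \cdot \frac{6561}{1024} = 1348 + \frac{1804275}{256} = \frac{2149363}{256}$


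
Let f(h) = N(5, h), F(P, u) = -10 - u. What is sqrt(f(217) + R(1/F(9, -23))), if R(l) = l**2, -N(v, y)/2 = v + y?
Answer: I*sqrt(75035)/13 ≈ 21.071*I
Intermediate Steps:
N(v, y) = -2*v - 2*y (N(v, y) = -2*(v + y) = -2*v - 2*y)
f(h) = -10 - 2*h (f(h) = -2*5 - 2*h = -10 - 2*h)
sqrt(f(217) + R(1/F(9, -23))) = sqrt((-10 - 2*217) + (1/(-10 - 1*(-23)))**2) = sqrt((-10 - 434) + (1/(-10 + 23))**2) = sqrt(-444 + (1/13)**2) = sqrt(-444 + 1/169) = sqrt(-75035/169) = I*sqrt(75035)/13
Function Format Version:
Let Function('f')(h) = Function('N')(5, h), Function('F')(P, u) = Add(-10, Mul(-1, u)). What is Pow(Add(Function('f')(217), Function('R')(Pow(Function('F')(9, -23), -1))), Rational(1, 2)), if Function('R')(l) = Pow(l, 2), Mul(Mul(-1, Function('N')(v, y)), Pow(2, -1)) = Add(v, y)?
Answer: Mul(Rational(1, 13), I, Pow(75035, Rational(1, 2))) ≈ Mul(21.071, I)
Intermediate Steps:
Function('N')(v, y) = Add(Mul(-2, v), Mul(-2, y)) (Function('N')(v, y) = Mul(-2, Add(v, y)) = Add(Mul(-2, v), Mul(-2, y)))
Function('f')(h) = Add(-10, Mul(-2, h)) (Function('f')(h) = Add(Mul(-2, 5), Mul(-2, h)) = Add(-10, Mul(-2, h)))
Pow(Add(Function('f')(217), Function('R')(Pow(Function('F')(9, -23), -1))), Rational(1, 2)) = Pow(Add(Add(-10, Mul(-2, 217)), Pow(Pow(Add(-10, Mul(-1, -23)), -1), 2)), Rational(1, 2)) = Pow(Add(Add(-10, -434), Pow(Pow(Add(-10, 23), -1), 2)), Rational(1, 2)) = Pow(Add(-444, Pow(Pow(13, -1), 2)), Rational(1, 2)) = Pow(Add(-444, Pow(Rational(1, 13), 2)), Rational(1, 2)) = Pow(Add(-444, Rational(1, 169)), Rational(1, 2)) = Pow(Rational(-75035, 169), Rational(1, 2)) = Mul(Rational(1, 13), I, Pow(75035, Rational(1, 2)))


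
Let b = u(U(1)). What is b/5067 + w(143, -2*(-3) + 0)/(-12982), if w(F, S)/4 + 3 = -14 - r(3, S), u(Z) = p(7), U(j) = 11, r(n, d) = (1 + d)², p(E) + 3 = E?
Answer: 694808/32889897 ≈ 0.021125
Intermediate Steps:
p(E) = -3 + E
u(Z) = 4 (u(Z) = -3 + 7 = 4)
b = 4
w(F, S) = -68 - 4*(1 + S)² (w(F, S) = -12 + 4*(-14 - (1 + S)²) = -12 + (-56 - 4*(1 + S)²) = -68 - 4*(1 + S)²)
b/5067 + w(143, -2*(-3) + 0)/(-12982) = 4/5067 + (-68 - 4*(1 + (-2*(-3) + 0))²)/(-12982) = 4*(1/5067) + (-68 - 4*(1 + (6 + 0))²)*(-1/12982) = 4/5067 + (-68 - 4*(1 + 6)²)*(-1/12982) = 4/5067 + (-68 - 4*7²)*(-1/12982) = 4/5067 + (-68 - 4*49)*(-1/12982) = 4/5067 + (-68 - 196)*(-1/12982) = 4/5067 - 264*(-1/12982) = 4/5067 + 132/6491 = 694808/32889897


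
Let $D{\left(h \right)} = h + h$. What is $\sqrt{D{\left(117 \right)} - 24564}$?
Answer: $i \sqrt{24330} \approx 155.98 i$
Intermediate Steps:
$D{\left(h \right)} = 2 h$
$\sqrt{D{\left(117 \right)} - 24564} = \sqrt{2 \cdot 117 - 24564} = \sqrt{234 - 24564} = \sqrt{-24330} = i \sqrt{24330}$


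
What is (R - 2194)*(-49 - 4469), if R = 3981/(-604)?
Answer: 3002565663/302 ≈ 9.9423e+6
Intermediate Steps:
R = -3981/604 (R = 3981*(-1/604) = -3981/604 ≈ -6.5911)
(R - 2194)*(-49 - 4469) = (-3981/604 - 2194)*(-49 - 4469) = -1329157/604*(-4518) = 3002565663/302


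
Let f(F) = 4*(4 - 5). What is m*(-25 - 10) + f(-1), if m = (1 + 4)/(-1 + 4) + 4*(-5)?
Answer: 1913/3 ≈ 637.67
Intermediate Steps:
m = -55/3 (m = 5/3 - 20 = -55/3 ≈ -18.333)
f(F) = -4 (f(F) = 4*(-1) = -4)
m*(-25 - 10) + f(-1) = -55*(-25 - 10)/3 - 4 = -55/3*(-35) - 4 = 1925/3 - 4 = 1913/3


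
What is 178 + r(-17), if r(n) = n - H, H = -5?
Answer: 166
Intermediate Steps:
r(n) = 5 + n (r(n) = n - 1*(-5) = n + 5 = 5 + n)
178 + r(-17) = 178 + (5 - 17) = 178 - 12 = 166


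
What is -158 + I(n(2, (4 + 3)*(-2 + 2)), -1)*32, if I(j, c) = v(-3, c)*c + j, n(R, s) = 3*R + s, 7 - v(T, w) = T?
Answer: -286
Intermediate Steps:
v(T, w) = 7 - T
n(R, s) = s + 3*R
I(j, c) = j + 10*c (I(j, c) = (7 - 1*(-3))*c + j = (7 + 3)*c + j = 10*c + j = j + 10*c)
-158 + I(n(2, (4 + 3)*(-2 + 2)), -1)*32 = -158 + (((4 + 3)*(-2 + 2) + 3*2) + 10*(-1))*32 = -158 + ((7*0 + 6) - 10)*32 = -158 + ((0 + 6) - 10)*32 = -158 + (6 - 10)*32 = -158 - 4*32 = -158 - 128 = -286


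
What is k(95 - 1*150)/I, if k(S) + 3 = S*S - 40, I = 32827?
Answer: 2982/32827 ≈ 0.090840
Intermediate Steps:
k(S) = -43 + S**2 (k(S) = -3 + (S*S - 40) = -3 + (S**2 - 40) = -3 + (-40 + S**2) = -43 + S**2)
k(95 - 1*150)/I = (-43 + (95 - 1*150)**2)/32827 = (-43 + (95 - 150)**2)*(1/32827) = (-43 + (-55)**2)*(1/32827) = (-43 + 3025)*(1/32827) = 2982*(1/32827) = 2982/32827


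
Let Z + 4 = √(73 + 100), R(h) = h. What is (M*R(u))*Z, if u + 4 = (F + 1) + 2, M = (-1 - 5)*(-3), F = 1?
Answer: 0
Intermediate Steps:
M = 18 (M = -6*(-3) = 18)
u = 0 (u = -4 + ((1 + 1) + 2) = -4 + (2 + 2) = -4 + 4 = 0)
Z = -4 + √173 (Z = -4 + √(73 + 100) = -4 + √173 ≈ 9.1530)
(M*R(u))*Z = (18*0)*(-4 + √173) = 0*(-4 + √173) = 0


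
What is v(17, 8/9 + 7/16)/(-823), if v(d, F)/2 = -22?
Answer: 44/823 ≈ 0.053463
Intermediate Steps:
v(d, F) = -44 (v(d, F) = 2*(-22) = -44)
v(17, 8/9 + 7/16)/(-823) = -44/(-823) = -44*(-1/823) = 44/823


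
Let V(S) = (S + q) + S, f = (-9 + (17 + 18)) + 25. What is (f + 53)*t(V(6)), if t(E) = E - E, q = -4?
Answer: 0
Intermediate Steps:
f = 51 (f = (-9 + 35) + 25 = 26 + 25 = 51)
V(S) = -4 + 2*S (V(S) = (S - 4) + S = (-4 + S) + S = -4 + 2*S)
t(E) = 0
(f + 53)*t(V(6)) = (51 + 53)*0 = 104*0 = 0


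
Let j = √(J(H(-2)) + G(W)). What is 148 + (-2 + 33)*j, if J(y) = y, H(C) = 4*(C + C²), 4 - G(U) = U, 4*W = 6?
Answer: 148 + 31*√42/2 ≈ 248.45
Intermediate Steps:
W = 3/2 (W = (¼)*6 = 3/2 ≈ 1.5000)
G(U) = 4 - U
H(C) = 4*C + 4*C²
j = √42/2 (j = √(4*(-2)*(1 - 2) + (4 - 1*3/2)) = √(4*(-2)*(-1) + (4 - 3/2)) = √(8 + 5/2) = √(21/2) = √42/2 ≈ 3.2404)
148 + (-2 + 33)*j = 148 + (-2 + 33)*(√42/2) = 148 + 31*(√42/2) = 148 + 31*√42/2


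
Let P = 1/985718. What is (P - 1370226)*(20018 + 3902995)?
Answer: -5298642742317060471/985718 ≈ -5.3754e+12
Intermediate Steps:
P = 1/985718 ≈ 1.0145e-6
(P - 1370226)*(20018 + 3902995) = (1/985718 - 1370226)*(20018 + 3902995) = -1350656432267/985718*3923013 = -5298642742317060471/985718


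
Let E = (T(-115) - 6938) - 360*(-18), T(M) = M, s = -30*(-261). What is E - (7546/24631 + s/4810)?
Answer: -6811539502/11847511 ≈ -574.93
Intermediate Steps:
s = 7830
E = -573 (E = (-115 - 6938) - 360*(-18) = -7053 + 6480 = -573)
E - (7546/24631 + s/4810) = -573 - (7546/24631 + 7830/4810) = -573 - (7546*(1/24631) + 7830*(1/4810)) = -573 - (7546/24631 + 783/481) = -573 - 1*22915699/11847511 = -573 - 22915699/11847511 = -6811539502/11847511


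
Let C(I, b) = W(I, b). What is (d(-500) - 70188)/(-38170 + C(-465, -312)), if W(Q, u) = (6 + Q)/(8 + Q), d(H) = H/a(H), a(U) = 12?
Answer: 96284873/52329693 ≈ 1.8400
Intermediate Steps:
d(H) = H/12
W(Q, u) = (6 + Q)/(8 + Q)
C(I, b) = (6 + I)/(8 + I)
(d(-500) - 70188)/(-38170 + C(-465, -312)) = ((1/12)*(-500) - 70188)/(-38170 + (6 - 465)/(8 - 465)) = (-125/3 - 70188)/(-38170 - 459/(-457)) = -210689/(3*(-38170 - 1/457*(-459))) = -210689/(3*(-38170 + 459/457)) = -210689/(3*(-17443231/457)) = -210689/3*(-457/17443231) = 96284873/52329693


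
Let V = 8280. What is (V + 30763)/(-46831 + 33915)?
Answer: -39043/12916 ≈ -3.0228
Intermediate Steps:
(V + 30763)/(-46831 + 33915) = (8280 + 30763)/(-46831 + 33915) = 39043/(-12916) = 39043*(-1/12916) = -39043/12916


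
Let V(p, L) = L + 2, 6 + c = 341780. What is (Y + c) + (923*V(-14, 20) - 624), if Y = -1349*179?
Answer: 119985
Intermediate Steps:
c = 341774 (c = -6 + 341780 = 341774)
V(p, L) = 2 + L
Y = -241471
(Y + c) + (923*V(-14, 20) - 624) = (-241471 + 341774) + (923*(2 + 20) - 624) = 100303 + (923*22 - 624) = 100303 + (20306 - 624) = 100303 + 19682 = 119985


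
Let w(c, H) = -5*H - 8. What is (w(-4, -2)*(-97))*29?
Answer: -5626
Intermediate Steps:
w(c, H) = -8 - 5*H
(w(-4, -2)*(-97))*29 = ((-8 - 5*(-2))*(-97))*29 = ((-8 + 10)*(-97))*29 = (2*(-97))*29 = -194*29 = -5626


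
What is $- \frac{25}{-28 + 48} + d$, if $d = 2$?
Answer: $\frac{3}{4} \approx 0.75$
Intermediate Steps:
$- \frac{25}{-28 + 48} + d = - \frac{25}{-28 + 48} + 2 = - \frac{25}{20} + 2 = \left(-25\right) \frac{1}{20} + 2 = - \frac{5}{4} + 2 = \frac{3}{4}$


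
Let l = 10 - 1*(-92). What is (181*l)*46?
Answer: 849252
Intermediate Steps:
l = 102 (l = 10 + 92 = 102)
(181*l)*46 = (181*102)*46 = 18462*46 = 849252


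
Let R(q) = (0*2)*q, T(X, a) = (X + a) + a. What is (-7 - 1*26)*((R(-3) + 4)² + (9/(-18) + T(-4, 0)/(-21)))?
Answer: -7249/14 ≈ -517.79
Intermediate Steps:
T(X, a) = X + 2*a
R(q) = 0 (R(q) = 0*q = 0)
(-7 - 1*26)*((R(-3) + 4)² + (9/(-18) + T(-4, 0)/(-21))) = (-7 - 1*26)*((0 + 4)² + (9/(-18) + (-4 + 2*0)/(-21))) = (-7 - 26)*(4² + (9*(-1/18) + (-4 + 0)*(-1/21))) = -33*(16 + (-½ - 4*(-1/21))) = -33*(16 + (-½ + 4/21)) = -33*(16 - 13/42) = -33*659/42 = -7249/14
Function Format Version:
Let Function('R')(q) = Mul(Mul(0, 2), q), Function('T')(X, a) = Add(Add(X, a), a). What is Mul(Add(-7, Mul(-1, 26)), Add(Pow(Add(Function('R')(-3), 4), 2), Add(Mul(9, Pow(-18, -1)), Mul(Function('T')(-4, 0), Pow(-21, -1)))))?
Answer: Rational(-7249, 14) ≈ -517.79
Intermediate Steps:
Function('T')(X, a) = Add(X, Mul(2, a))
Function('R')(q) = 0 (Function('R')(q) = Mul(0, q) = 0)
Mul(Add(-7, Mul(-1, 26)), Add(Pow(Add(Function('R')(-3), 4), 2), Add(Mul(9, Pow(-18, -1)), Mul(Function('T')(-4, 0), Pow(-21, -1))))) = Mul(Add(-7, Mul(-1, 26)), Add(Pow(Add(0, 4), 2), Add(Mul(9, Pow(-18, -1)), Mul(Add(-4, Mul(2, 0)), Pow(-21, -1))))) = Mul(Add(-7, -26), Add(Pow(4, 2), Add(Mul(9, Rational(-1, 18)), Mul(Add(-4, 0), Rational(-1, 21))))) = Mul(-33, Add(16, Add(Rational(-1, 2), Mul(-4, Rational(-1, 21))))) = Mul(-33, Add(16, Add(Rational(-1, 2), Rational(4, 21)))) = Mul(-33, Add(16, Rational(-13, 42))) = Mul(-33, Rational(659, 42)) = Rational(-7249, 14)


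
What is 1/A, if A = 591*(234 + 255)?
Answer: 1/288999 ≈ 3.4602e-6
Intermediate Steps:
A = 288999 (A = 591*489 = 288999)
1/A = 1/288999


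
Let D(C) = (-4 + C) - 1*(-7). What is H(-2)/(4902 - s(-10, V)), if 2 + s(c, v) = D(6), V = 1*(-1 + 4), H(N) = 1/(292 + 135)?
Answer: 1/2090165 ≈ 4.7843e-7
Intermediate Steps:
D(C) = 3 + C (D(C) = (-4 + C) + 7 = 3 + C)
H(N) = 1/427
V = 3 (V = 1*3 = 3)
s(c, v) = 7 (s(c, v) = -2 + (3 + 6) = -2 + 9 = 7)
H(-2)/(4902 - s(-10, V)) = 1/(427*(4902 - 1*7)) = 1/(427*(4902 - 7)) = (1/427)/4895 = (1/427)*(1/4895) = 1/2090165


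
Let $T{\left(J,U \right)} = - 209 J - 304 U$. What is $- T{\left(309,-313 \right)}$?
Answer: $-30571$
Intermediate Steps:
$T{\left(J,U \right)} = - 304 U - 209 J$
$- T{\left(309,-313 \right)} = - (\left(-304\right) \left(-313\right) - 64581) = - (95152 - 64581) = \left(-1\right) 30571 = -30571$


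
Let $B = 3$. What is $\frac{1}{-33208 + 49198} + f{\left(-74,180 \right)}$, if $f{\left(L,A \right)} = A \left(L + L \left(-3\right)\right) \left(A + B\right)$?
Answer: $\frac{77953168801}{15990} \approx 4.8751 \cdot 10^{6}$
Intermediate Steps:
$f{\left(L,A \right)} = - 2 A L \left(3 + A\right)$ ($f{\left(L,A \right)} = A \left(L + L \left(-3\right)\right) \left(A + 3\right) = A \left(L - 3 L\right) \left(3 + A\right) = A - 2 L \left(3 + A\right) = A \left(- 2 L \left(3 + A\right)\right) = - 2 A L \left(3 + A\right)$)
$\frac{1}{-33208 + 49198} + f{\left(-74,180 \right)} = \frac{1}{-33208 + 49198} - 360 \left(-74\right) \left(3 + 180\right) = \frac{1}{15990} - 360 \left(-74\right) 183 = \frac{1}{15990} + 4875120 = \frac{77953168801}{15990}$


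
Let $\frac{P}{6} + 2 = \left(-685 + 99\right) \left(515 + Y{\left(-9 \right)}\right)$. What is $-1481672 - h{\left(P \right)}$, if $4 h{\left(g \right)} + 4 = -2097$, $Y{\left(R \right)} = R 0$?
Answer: $- \frac{5924587}{4} \approx -1.4811 \cdot 10^{6}$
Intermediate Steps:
$Y{\left(R \right)} = 0$
$P = -1810752$ ($P = -12 + 6 \left(-685 + 99\right) \left(515 + 0\right) = -12 + 6 \left(\left(-586\right) 515\right) = -12 + 6 \left(-301790\right) = -12 - 1810740 = -1810752$)
$h{\left(g \right)} = - \frac{2101}{4}$ ($h{\left(g \right)} = -1 + \frac{1}{4} \left(-2097\right) = -1 - \frac{2097}{4} = - \frac{2101}{4}$)
$-1481672 - h{\left(P \right)} = -1481672 - - \frac{2101}{4} = -1481672 + \frac{2101}{4} = - \frac{5924587}{4}$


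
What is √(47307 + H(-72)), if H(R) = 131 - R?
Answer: √47510 ≈ 217.97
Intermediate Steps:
√(47307 + H(-72)) = √(47307 + (131 - 1*(-72))) = √(47307 + (131 + 72)) = √(47307 + 203) = √47510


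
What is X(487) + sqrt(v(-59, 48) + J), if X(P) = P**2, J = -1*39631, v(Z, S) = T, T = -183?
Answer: 237169 + I*sqrt(39814) ≈ 2.3717e+5 + 199.53*I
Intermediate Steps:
v(Z, S) = -183
J = -39631
X(487) + sqrt(v(-59, 48) + J) = 487**2 + sqrt(-183 - 39631) = 237169 + sqrt(-39814) = 237169 + I*sqrt(39814)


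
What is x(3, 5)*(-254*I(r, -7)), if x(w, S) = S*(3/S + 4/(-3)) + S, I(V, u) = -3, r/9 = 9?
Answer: 1016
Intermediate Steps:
r = 81 (r = 9*9 = 81)
x(w, S) = S + S*(-4/3 + 3/S) (x(w, S) = S*(3/S + 4*(-⅓)) + S = S*(3/S - 4/3) + S = S*(-4/3 + 3/S) + S = S + S*(-4/3 + 3/S))
x(3, 5)*(-254*I(r, -7)) = (3 - ⅓*5)*(-254*(-3)) = (3 - 5/3)*762 = (4/3)*762 = 1016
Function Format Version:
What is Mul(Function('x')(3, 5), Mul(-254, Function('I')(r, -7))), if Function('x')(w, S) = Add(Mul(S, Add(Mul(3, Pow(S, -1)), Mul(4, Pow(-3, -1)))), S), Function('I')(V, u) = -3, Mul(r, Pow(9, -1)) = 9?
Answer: 1016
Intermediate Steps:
r = 81 (r = Mul(9, 9) = 81)
Function('x')(w, S) = Add(S, Mul(S, Add(Rational(-4, 3), Mul(3, Pow(S, -1))))) (Function('x')(w, S) = Add(Mul(S, Add(Mul(3, Pow(S, -1)), Mul(4, Rational(-1, 3)))), S) = Add(Mul(S, Add(Mul(3, Pow(S, -1)), Rational(-4, 3))), S) = Add(Mul(S, Add(Rational(-4, 3), Mul(3, Pow(S, -1)))), S) = Add(S, Mul(S, Add(Rational(-4, 3), Mul(3, Pow(S, -1))))))
Mul(Function('x')(3, 5), Mul(-254, Function('I')(r, -7))) = Mul(Add(3, Mul(Rational(-1, 3), 5)), Mul(-254, -3)) = Mul(Add(3, Rational(-5, 3)), 762) = Mul(Rational(4, 3), 762) = 1016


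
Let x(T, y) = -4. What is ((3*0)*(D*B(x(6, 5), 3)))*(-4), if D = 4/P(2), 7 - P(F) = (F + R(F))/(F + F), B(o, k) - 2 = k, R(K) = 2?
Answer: 0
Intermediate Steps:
B(o, k) = 2 + k
P(F) = 7 - (2 + F)/(2*F) (P(F) = 7 - (F + 2)/(F + F) = 7 - (2 + F)/(2*F))
D = ⅔ (D = 4/(13/2 - 1/2) = 4/(13/2 - 1*½) = 4/(13/2 - ½) = 4/6 = 4*(⅙) = ⅔ ≈ 0.66667)
((3*0)*(D*B(x(6, 5), 3)))*(-4) = ((3*0)*(2*(2 + 3)/3))*(-4) = (0*((⅔)*5))*(-4) = (0*(10/3))*(-4) = 0*(-4) = 0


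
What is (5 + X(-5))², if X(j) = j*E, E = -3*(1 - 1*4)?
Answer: 1600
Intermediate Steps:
E = 9 (E = -3*(1 - 4) = -3*(-3) = 9)
X(j) = 9*j (X(j) = j*9 = 9*j)
(5 + X(-5))² = (5 + 9*(-5))² = (5 - 45)² = (-40)² = 1600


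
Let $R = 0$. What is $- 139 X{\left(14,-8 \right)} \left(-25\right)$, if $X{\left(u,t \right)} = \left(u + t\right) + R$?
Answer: $20850$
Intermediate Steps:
$X{\left(u,t \right)} = t + u$ ($X{\left(u,t \right)} = \left(u + t\right) + 0 = \left(t + u\right) + 0 = t + u$)
$- 139 X{\left(14,-8 \right)} \left(-25\right) = - 139 \left(-8 + 14\right) \left(-25\right) = \left(-139\right) 6 \left(-25\right) = \left(-834\right) \left(-25\right) = 20850$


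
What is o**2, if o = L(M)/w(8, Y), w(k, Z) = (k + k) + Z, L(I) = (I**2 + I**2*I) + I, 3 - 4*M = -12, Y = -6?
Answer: 815409/16384 ≈ 49.769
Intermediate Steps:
M = 15/4 (M = 3/4 - 1/4*(-12) = 3/4 + 3 = 15/4 ≈ 3.7500)
L(I) = I + I**2 + I**3 (L(I) = (I**2 + I**3) + I = I + I**2 + I**3)
w(k, Z) = Z + 2*k (w(k, Z) = 2*k + Z = Z + 2*k)
o = 903/128 (o = (15*(1 + 15/4 + (15/4)**2)/4)/(-6 + 2*8) = (15*(1 + 15/4 + 225/16)/4)/(-6 + 16) = ((15/4)*(301/16))/10 = (4515/64)*(1/10) = 903/128 ≈ 7.0547)
o**2 = (903/128)**2 = 815409/16384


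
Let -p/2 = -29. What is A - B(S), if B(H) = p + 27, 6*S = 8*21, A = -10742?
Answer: -10827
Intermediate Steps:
p = 58 (p = -2*(-29) = 58)
S = 28 (S = (8*21)/6 = (1/6)*168 = 28)
B(H) = 85 (B(H) = 58 + 27 = 85)
A - B(S) = -10742 - 1*85 = -10742 - 85 = -10827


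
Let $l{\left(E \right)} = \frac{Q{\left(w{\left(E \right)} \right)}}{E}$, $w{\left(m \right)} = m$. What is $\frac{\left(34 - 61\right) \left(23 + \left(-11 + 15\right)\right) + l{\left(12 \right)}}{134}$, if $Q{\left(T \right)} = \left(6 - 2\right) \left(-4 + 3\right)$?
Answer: $- \frac{1094}{201} \approx -5.4428$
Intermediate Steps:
$Q{\left(T \right)} = -4$ ($Q{\left(T \right)} = 4 \left(-1\right) = -4$)
$l{\left(E \right)} = - \frac{4}{E}$
$\frac{\left(34 - 61\right) \left(23 + \left(-11 + 15\right)\right) + l{\left(12 \right)}}{134} = \frac{\left(34 - 61\right) \left(23 + \left(-11 + 15\right)\right) - \frac{4}{12}}{134} = \frac{- 27 \left(23 + 4\right) - \frac{1}{3}}{134} = \frac{\left(-27\right) 27 - \frac{1}{3}}{134} = \frac{-729 - \frac{1}{3}}{134} = \frac{1}{134} \left(- \frac{2188}{3}\right) = - \frac{1094}{201}$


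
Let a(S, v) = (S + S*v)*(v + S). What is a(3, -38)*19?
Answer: 73815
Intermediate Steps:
a(S, v) = (S + v)*(S + S*v) (a(S, v) = (S + S*v)*(S + v) = (S + v)*(S + S*v))
a(3, -38)*19 = (3*(3 - 38 + (-38)² + 3*(-38)))*19 = (3*(3 - 38 + 1444 - 114))*19 = (3*1295)*19 = 3885*19 = 73815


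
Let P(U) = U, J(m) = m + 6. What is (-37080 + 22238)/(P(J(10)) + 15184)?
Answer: -7421/7600 ≈ -0.97645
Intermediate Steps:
J(m) = 6 + m
(-37080 + 22238)/(P(J(10)) + 15184) = (-37080 + 22238)/((6 + 10) + 15184) = -14842/(16 + 15184) = -14842/15200 = -14842*1/15200 = -7421/7600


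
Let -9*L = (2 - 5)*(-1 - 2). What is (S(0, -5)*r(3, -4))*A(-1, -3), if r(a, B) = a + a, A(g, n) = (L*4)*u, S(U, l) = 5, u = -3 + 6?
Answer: -360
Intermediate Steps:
u = 3
L = -1 (L = -(2 - 5)*(-1 - 2)/9 = -(-1)*(-3)/3 = -1/9*9 = -1)
A(g, n) = -12 (A(g, n) = -1*4*3 = -4*3 = -12)
r(a, B) = 2*a
(S(0, -5)*r(3, -4))*A(-1, -3) = (5*(2*3))*(-12) = (5*6)*(-12) = 30*(-12) = -360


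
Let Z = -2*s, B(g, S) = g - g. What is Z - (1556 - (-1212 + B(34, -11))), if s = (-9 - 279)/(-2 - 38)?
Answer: -13912/5 ≈ -2782.4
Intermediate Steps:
s = 36/5 (s = -288/(-40) = -288*(-1/40) = 36/5 ≈ 7.2000)
B(g, S) = 0
Z = -72/5 (Z = -2*36/5 = -72/5 ≈ -14.400)
Z - (1556 - (-1212 + B(34, -11))) = -72/5 - (1556 - (-1212 + 0)) = -72/5 - (1556 - 1*(-1212)) = -72/5 - (1556 + 1212) = -72/5 - 1*2768 = -72/5 - 2768 = -13912/5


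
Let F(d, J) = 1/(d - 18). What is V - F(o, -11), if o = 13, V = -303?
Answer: -1514/5 ≈ -302.80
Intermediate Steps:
F(d, J) = 1/(-18 + d)
V - F(o, -11) = -303 - 1/(-18 + 13) = -303 - 1/(-5) = -303 - 1*(-⅕) = -303 + ⅕ = -1514/5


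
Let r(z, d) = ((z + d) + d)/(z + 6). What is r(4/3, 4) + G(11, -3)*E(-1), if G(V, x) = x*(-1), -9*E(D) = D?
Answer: 53/33 ≈ 1.6061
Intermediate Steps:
E(D) = -D/9
G(V, x) = -x
r(z, d) = (z + 2*d)/(6 + z) (r(z, d) = ((d + z) + d)/(6 + z) = (z + 2*d)/(6 + z))
r(4/3, 4) + G(11, -3)*E(-1) = (4/3 + 2*4)/(6 + 4/3) + (-1*(-3))*(-⅑*(-1)) = (4*(⅓) + 8)/(6 + 4*(⅓)) + 3*(⅑) = (4/3 + 8)/(6 + 4/3) + ⅓ = (28/3)/(22/3) + ⅓ = (3/22)*(28/3) + ⅓ = 14/11 + ⅓ = 53/33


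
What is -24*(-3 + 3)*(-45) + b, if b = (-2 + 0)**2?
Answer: 4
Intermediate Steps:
b = 4 (b = (-2)**2 = 4)
-24*(-3 + 3)*(-45) + b = -24*(-3 + 3)*(-45) + 4 = -24*0*(-45) + 4 = -8*0*(-45) + 4 = 0*(-45) + 4 = 0 + 4 = 4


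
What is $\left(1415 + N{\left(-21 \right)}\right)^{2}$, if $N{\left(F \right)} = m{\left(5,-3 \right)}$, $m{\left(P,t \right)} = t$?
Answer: $1993744$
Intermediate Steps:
$N{\left(F \right)} = -3$
$\left(1415 + N{\left(-21 \right)}\right)^{2} = \left(1415 - 3\right)^{2} = 1412^{2} = 1993744$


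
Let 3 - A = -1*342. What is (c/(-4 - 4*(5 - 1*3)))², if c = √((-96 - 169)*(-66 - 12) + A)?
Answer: 2335/16 ≈ 145.94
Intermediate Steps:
A = 345 (A = 3 - (-1)*342 = 3 - 1*(-342) = 3 + 342 = 345)
c = 3*√2335 (c = √((-96 - 169)*(-66 - 12) + 345) = √(-265*(-78) + 345) = √(20670 + 345) = √21015 = 3*√2335 ≈ 144.97)
(c/(-4 - 4*(5 - 1*3)))² = ((3*√2335)/(-4 - 4*(5 - 1*3)))² = ((3*√2335)/(-4 - 4*(5 - 3)))² = ((3*√2335)/(-4 - 4*2))² = ((3*√2335)/(-4 - 8))² = ((3*√2335)/(-12))² = ((3*√2335)*(-1/12))² = (-√2335/4)² = 2335/16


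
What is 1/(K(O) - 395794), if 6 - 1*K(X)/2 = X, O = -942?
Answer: -1/393898 ≈ -2.5387e-6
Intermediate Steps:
K(X) = 12 - 2*X
1/(K(O) - 395794) = 1/((12 - 2*(-942)) - 395794) = 1/((12 + 1884) - 395794) = 1/(1896 - 395794) = 1/(-393898) = -1/393898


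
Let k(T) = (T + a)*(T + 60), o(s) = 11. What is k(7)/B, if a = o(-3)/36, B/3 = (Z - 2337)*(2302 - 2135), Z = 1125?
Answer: -17621/21859632 ≈ -0.00080610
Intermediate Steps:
B = -607212 (B = 3*((1125 - 2337)*(2302 - 2135)) = 3*(-1212*167) = 3*(-202404) = -607212)
a = 11/36 ≈ 0.30556
k(T) = (60 + T)*(11/36 + T) (k(T) = (T + 11/36)*(T + 60) = (11/36 + T)*(60 + T) = (60 + T)*(11/36 + T))
k(7)/B = (55/3 + 7**2 + (2171/36)*7)/(-607212) = (55/3 + 49 + 15197/36)*(-1/607212) = (17621/36)*(-1/607212) = -17621/21859632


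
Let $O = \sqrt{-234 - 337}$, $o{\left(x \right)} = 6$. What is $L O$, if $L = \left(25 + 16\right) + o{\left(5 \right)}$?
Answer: $47 i \sqrt{571} \approx 1123.1 i$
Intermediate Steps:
$L = 47$ ($L = \left(25 + 16\right) + 6 = 41 + 6 = 47$)
$O = i \sqrt{571}$ ($O = \sqrt{-234 - 337} = \sqrt{-571} = i \sqrt{571} \approx 23.896 i$)
$L O = 47 i \sqrt{571}$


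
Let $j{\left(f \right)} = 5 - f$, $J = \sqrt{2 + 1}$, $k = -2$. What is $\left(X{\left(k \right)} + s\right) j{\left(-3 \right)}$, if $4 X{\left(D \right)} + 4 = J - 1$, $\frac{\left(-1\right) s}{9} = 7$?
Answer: $-514 + 2 \sqrt{3} \approx -510.54$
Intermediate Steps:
$s = -63$ ($s = \left(-9\right) 7 = -63$)
$J = \sqrt{3} \approx 1.732$
$X{\left(D \right)} = - \frac{5}{4} + \frac{\sqrt{3}}{4}$ ($X{\left(D \right)} = -1 + \frac{\sqrt{3} - 1}{4} = -1 + \frac{-1 + \sqrt{3}}{4} = -1 - \left(\frac{1}{4} - \frac{\sqrt{3}}{4}\right) = - \frac{5}{4} + \frac{\sqrt{3}}{4}$)
$\left(X{\left(k \right)} + s\right) j{\left(-3 \right)} = \left(\left(- \frac{5}{4} + \frac{\sqrt{3}}{4}\right) - 63\right) \left(5 - -3\right) = \left(- \frac{257}{4} + \frac{\sqrt{3}}{4}\right) \left(5 + 3\right) = \left(- \frac{257}{4} + \frac{\sqrt{3}}{4}\right) 8 = -514 + 2 \sqrt{3}$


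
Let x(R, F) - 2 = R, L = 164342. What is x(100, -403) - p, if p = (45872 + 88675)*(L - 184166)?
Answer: 2667259830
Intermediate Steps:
x(R, F) = 2 + R
p = -2667259728 (p = (45872 + 88675)*(164342 - 184166) = 134547*(-19824) = -2667259728)
x(100, -403) - p = (2 + 100) - 1*(-2667259728) = 102 + 2667259728 = 2667259830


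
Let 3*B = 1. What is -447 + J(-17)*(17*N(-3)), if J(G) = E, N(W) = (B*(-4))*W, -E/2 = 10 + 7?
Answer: -2759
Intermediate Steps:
B = 1/3 (B = (1/3)*1 = 1/3 ≈ 0.33333)
E = -34 (E = -2*(10 + 7) = -2*17 = -34)
N(W) = -4*W/3 (N(W) = ((1/3)*(-4))*W = -4*W/3)
J(G) = -34
-447 + J(-17)*(17*N(-3)) = -447 - 578*(-4/3*(-3)) = -447 - 578*4 = -447 - 34*68 = -447 - 2312 = -2759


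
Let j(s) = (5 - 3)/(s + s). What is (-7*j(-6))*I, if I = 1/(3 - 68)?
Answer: -7/390 ≈ -0.017949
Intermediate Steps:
I = -1/65 (I = 1/(-65) = -1/65 ≈ -0.015385)
j(s) = 1/s (j(s) = 2/((2*s)) = 2*(1/(2*s)) = 1/s)
(-7*j(-6))*I = -7/(-6)*(-1/65) = -7*(-1/6)*(-1/65) = (7/6)*(-1/65) = -7/390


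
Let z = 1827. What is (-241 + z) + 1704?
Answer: 3290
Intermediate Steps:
(-241 + z) + 1704 = (-241 + 1827) + 1704 = 1586 + 1704 = 3290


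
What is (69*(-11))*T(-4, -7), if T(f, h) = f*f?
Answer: -12144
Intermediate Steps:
T(f, h) = f²
(69*(-11))*T(-4, -7) = (69*(-11))*(-4)² = -759*16 = -12144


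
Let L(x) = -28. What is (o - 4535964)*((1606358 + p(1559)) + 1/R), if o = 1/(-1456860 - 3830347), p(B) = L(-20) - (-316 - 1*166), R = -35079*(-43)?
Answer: -58126830058227023733180385/7975207177179 ≈ -7.2884e+12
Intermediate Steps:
R = 1508397
p(B) = 454 (p(B) = -28 - (-316 - 1*166) = -28 - (-316 - 166) = -28 - 1*(-482) = -28 + 482 = 454)
o = -1/5287207 (o = 1/(-5287207) = -1/5287207 ≈ -1.8914e-7)
(o - 4535964)*((1606358 + p(1559)) + 1/R) = (-1/5287207 - 4535964)*((1606358 + 454) + 1/1508397) = -23982580612549*(1606812 + 1/1508397)/5287207 = -23982580612549/5287207*2423710400365/1508397 = -58126830058227023733180385/7975207177179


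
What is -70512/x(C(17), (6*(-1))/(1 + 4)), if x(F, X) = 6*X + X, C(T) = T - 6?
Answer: 58760/7 ≈ 8394.3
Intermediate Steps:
C(T) = -6 + T
x(F, X) = 7*X
-70512/x(C(17), (6*(-1))/(1 + 4)) = -70512/(7*((6*(-1))/(1 + 4))) = -70512/(7*(-6/5)) = -70512/(-42/5) = -70512*(-5/42) = 58760/7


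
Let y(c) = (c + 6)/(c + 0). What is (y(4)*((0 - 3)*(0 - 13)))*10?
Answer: 975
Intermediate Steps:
y(c) = (6 + c)/c
(y(4)*((0 - 3)*(0 - 13)))*10 = (((6 + 4)/4)*((0 - 3)*(0 - 13)))*10 = (((¼)*10)*(-3*(-13)))*10 = ((5/2)*39)*10 = (195/2)*10 = 975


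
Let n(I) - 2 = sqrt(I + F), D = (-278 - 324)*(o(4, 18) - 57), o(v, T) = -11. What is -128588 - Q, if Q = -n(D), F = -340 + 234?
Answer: -128586 + sqrt(40830) ≈ -1.2838e+5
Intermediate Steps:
F = -106
D = 40936 (D = (-278 - 324)*(-11 - 57) = -602*(-68) = 40936)
n(I) = 2 + sqrt(-106 + I) (n(I) = 2 + sqrt(I - 106) = 2 + sqrt(-106 + I))
Q = -2 - sqrt(40830) (Q = -(2 + sqrt(-106 + 40936)) = -(2 + sqrt(40830)) = -2 - sqrt(40830) ≈ -204.06)
-128588 - Q = -128588 - (-2 - sqrt(40830)) = -128588 + (2 + sqrt(40830)) = -128586 + sqrt(40830)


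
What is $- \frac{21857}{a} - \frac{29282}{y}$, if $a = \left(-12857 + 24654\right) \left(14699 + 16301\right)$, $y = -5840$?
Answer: $\frac{66928154557}{13348305500} \approx 5.014$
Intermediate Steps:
$a = 365707000$ ($a = 11797 \cdot 31000 = 365707000$)
$- \frac{21857}{a} - \frac{29282}{y} = - \frac{21857}{365707000} - \frac{29282}{-5840} = \left(-21857\right) \frac{1}{365707000} - - \frac{14641}{2920} = - \frac{21857}{365707000} + \frac{14641}{2920} = \frac{66928154557}{13348305500}$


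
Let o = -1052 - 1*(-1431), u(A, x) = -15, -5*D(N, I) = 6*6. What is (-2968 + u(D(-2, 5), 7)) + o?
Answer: -2604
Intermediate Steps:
D(N, I) = -36/5 (D(N, I) = -6*6/5 = -⅕*36 = -36/5)
o = 379 (o = -1052 + 1431 = 379)
(-2968 + u(D(-2, 5), 7)) + o = (-2968 - 15) + 379 = -2983 + 379 = -2604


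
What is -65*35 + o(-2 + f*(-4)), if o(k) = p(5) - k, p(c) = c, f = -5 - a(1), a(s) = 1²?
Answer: -2292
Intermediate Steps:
a(s) = 1
f = -6 (f = -5 - 1*1 = -5 - 1 = -6)
o(k) = 5 - k
-65*35 + o(-2 + f*(-4)) = -65*35 + (5 - (-2 - 6*(-4))) = -2275 + (5 - (-2 + 24)) = -2275 + (5 - 1*22) = -2275 + (5 - 22) = -2275 - 17 = -2292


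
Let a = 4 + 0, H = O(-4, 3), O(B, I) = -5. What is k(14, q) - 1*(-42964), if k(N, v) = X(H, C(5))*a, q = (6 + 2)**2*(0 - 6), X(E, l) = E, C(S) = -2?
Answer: 42944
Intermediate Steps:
H = -5
a = 4
q = -384 (q = 8**2*(-6) = 64*(-6) = -384)
k(N, v) = -20 (k(N, v) = -5*4 = -20)
k(14, q) - 1*(-42964) = -20 - 1*(-42964) = -20 + 42964 = 42944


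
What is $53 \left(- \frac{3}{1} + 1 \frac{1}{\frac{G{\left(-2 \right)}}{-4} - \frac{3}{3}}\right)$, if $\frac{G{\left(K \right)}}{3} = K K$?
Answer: $- \frac{689}{4} \approx -172.25$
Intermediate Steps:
$G{\left(K \right)} = 3 K^{2}$ ($G{\left(K \right)} = 3 K K = 3 K^{2}$)
$53 \left(- \frac{3}{1} + 1 \frac{1}{\frac{G{\left(-2 \right)}}{-4} - \frac{3}{3}}\right) = 53 \left(- \frac{3}{1} + 1 \frac{1}{\frac{3 \left(-2\right)^{2}}{-4} - \frac{3}{3}}\right) = 53 \left(\left(-3\right) 1 + 1 \frac{1}{3 \cdot 4 \left(- \frac{1}{4}\right) - 1}\right) = 53 \left(-3 + 1 \frac{1}{12 \left(- \frac{1}{4}\right) - 1}\right) = 53 \left(-3 + 1 \frac{1}{-3 - 1}\right) = 53 \left(-3 + 1 \frac{1}{-4}\right) = 53 \left(-3 + 1 \left(- \frac{1}{4}\right)\right) = 53 \left(-3 - \frac{1}{4}\right) = 53 \left(- \frac{13}{4}\right) = - \frac{689}{4}$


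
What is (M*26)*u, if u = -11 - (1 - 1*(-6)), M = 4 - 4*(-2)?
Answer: -5616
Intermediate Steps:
M = 12 (M = 4 + 8 = 12)
u = -18 (u = -11 - (1 + 6) = -11 - 1*7 = -11 - 7 = -18)
(M*26)*u = (12*26)*(-18) = 312*(-18) = -5616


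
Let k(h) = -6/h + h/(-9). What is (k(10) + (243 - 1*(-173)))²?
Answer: 347561449/2025 ≈ 1.7164e+5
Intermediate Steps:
k(h) = -6/h - h/9 (k(h) = -6/h + h*(-⅑) = -6/h - h/9)
(k(10) + (243 - 1*(-173)))² = ((-6/10 - ⅑*10) + (243 - 1*(-173)))² = ((-6*⅒ - 10/9) + (243 + 173))² = ((-⅗ - 10/9) + 416)² = (-77/45 + 416)² = (18643/45)² = 347561449/2025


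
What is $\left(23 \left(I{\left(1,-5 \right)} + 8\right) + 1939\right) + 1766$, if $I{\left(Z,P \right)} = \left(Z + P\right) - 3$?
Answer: $3728$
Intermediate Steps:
$I{\left(Z,P \right)} = -3 + P + Z$ ($I{\left(Z,P \right)} = \left(P + Z\right) - 3 = -3 + P + Z$)
$\left(23 \left(I{\left(1,-5 \right)} + 8\right) + 1939\right) + 1766 = \left(23 \left(\left(-3 - 5 + 1\right) + 8\right) + 1939\right) + 1766 = \left(23 \left(-7 + 8\right) + 1939\right) + 1766 = \left(23 \cdot 1 + 1939\right) + 1766 = \left(23 + 1939\right) + 1766 = 1962 + 1766 = 3728$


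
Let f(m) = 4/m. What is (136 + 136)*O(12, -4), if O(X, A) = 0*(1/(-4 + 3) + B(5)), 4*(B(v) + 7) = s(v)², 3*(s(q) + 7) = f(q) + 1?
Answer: 0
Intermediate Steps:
s(q) = -20/3 + 4/(3*q) (s(q) = -7 + (4/q + 1)/3 = -7 + (1 + 4/q)/3 = -7 + (⅓ + 4/(3*q)) = -20/3 + 4/(3*q))
B(v) = -7 + 4*(1 - 5*v)²/(9*v²) (B(v) = -7 + (4*(1 - 5*v)/(3*v))²/4 = -7 + (16*(1 - 5*v)²/(9*v²))/4 = -7 + 4*(1 - 5*v)²/(9*v²))
O(X, A) = 0 (O(X, A) = 0*(1/(-4 + 3) + (⅑)*(4 - 40*5 + 37*5²)/5²) = 0*(1/(-1) + (⅑)*(1/25)*(4 - 200 + 37*25)) = 0*(-1 + (⅑)*(1/25)*(4 - 200 + 925)) = 0*(-1 + (⅑)*(1/25)*729) = 0*(-1 + 81/25) = 0*(56/25) = 0)
(136 + 136)*O(12, -4) = (136 + 136)*0 = 272*0 = 0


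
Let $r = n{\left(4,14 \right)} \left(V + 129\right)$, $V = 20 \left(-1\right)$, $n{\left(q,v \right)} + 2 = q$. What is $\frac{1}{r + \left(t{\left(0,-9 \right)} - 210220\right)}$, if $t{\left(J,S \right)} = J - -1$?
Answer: $- \frac{1}{210001} \approx -4.7619 \cdot 10^{-6}$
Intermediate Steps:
$n{\left(q,v \right)} = -2 + q$
$t{\left(J,S \right)} = 1 + J$ ($t{\left(J,S \right)} = J + 1 = 1 + J$)
$V = -20$
$r = 218$ ($r = \left(-2 + 4\right) \left(-20 + 129\right) = 2 \cdot 109 = 218$)
$\frac{1}{r + \left(t{\left(0,-9 \right)} - 210220\right)} = \frac{1}{218 + \left(\left(1 + 0\right) - 210220\right)} = \frac{1}{218 + \left(1 - 210220\right)} = \frac{1}{218 - 210219} = \frac{1}{-210001} = - \frac{1}{210001}$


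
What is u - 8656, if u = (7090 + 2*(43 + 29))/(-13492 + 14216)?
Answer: -3129855/362 ≈ -8646.0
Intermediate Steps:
u = 3617/362 (u = (7090 + 2*72)/724 = (7090 + 144)*(1/724) = 7234*(1/724) = 3617/362 ≈ 9.9917)
u - 8656 = 3617/362 - 8656 = -3129855/362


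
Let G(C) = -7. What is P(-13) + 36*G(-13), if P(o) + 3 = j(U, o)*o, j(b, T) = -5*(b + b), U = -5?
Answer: -905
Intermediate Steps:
j(b, T) = -10*b
P(o) = -3 + 50*o (P(o) = -3 + (-10*(-5))*o = -3 + 50*o)
P(-13) + 36*G(-13) = (-3 + 50*(-13)) + 36*(-7) = (-3 - 650) - 252 = -653 - 252 = -905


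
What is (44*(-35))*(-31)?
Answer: 47740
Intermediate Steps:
(44*(-35))*(-31) = -1540*(-31) = 47740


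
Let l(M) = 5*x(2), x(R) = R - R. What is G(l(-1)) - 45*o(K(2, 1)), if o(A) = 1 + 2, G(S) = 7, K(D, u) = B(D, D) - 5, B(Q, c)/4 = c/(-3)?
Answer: -128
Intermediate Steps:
B(Q, c) = -4*c/3 (B(Q, c) = 4*(c/(-3)) = 4*(c*(-⅓)) = 4*(-c/3) = -4*c/3)
x(R) = 0
K(D, u) = -5 - 4*D/3 (K(D, u) = -4*D/3 - 5 = -5 - 4*D/3)
l(M) = 0 (l(M) = 5*0 = 0)
o(A) = 3
G(l(-1)) - 45*o(K(2, 1)) = 7 - 45*3 = 7 - 135 = -128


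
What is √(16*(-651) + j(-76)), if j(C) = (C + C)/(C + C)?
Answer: I*√10415 ≈ 102.05*I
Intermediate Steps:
j(C) = 1 (j(C) = (2*C)/((2*C)) = (2*C)*(1/(2*C)) = 1)
√(16*(-651) + j(-76)) = √(16*(-651) + 1) = √(-10416 + 1) = √(-10415) = I*√10415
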